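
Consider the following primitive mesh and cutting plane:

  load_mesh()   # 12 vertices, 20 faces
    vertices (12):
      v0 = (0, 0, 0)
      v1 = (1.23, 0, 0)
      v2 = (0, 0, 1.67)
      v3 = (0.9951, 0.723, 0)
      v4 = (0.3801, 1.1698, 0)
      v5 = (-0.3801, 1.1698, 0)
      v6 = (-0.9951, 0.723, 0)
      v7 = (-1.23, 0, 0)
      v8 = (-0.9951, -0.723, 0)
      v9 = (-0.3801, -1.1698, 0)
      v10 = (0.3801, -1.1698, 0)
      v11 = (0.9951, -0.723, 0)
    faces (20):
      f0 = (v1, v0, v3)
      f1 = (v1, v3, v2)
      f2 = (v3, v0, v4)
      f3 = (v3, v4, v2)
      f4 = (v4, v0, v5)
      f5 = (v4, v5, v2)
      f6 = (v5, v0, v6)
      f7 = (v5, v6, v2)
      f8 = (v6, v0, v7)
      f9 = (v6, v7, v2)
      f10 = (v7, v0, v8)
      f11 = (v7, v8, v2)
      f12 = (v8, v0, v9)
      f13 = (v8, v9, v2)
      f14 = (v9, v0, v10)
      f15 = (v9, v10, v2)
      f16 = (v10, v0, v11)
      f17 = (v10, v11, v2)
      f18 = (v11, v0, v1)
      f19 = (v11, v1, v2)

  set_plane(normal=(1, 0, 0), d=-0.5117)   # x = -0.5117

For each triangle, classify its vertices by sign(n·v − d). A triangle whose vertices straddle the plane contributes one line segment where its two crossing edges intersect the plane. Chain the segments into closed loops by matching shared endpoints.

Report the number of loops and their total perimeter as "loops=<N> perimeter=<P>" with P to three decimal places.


loops=1 perimeter=5.107

Straddling triangles (8 of 20):
  (v5,v0,v6) [++-] → (-0.5117, 0.371781, 0)–(-0.5117, 1.07419, 0)  len=0.7024
  (v5,v6,v2) [+-+] → (-0.5117, 1.07419, 0)–(-0.5117, 0.371781, 0.811253)  len=1.0731
  (v6,v0,v7) [-+-] → (-0.5117, 0.371781, 0)–(-0.5117, 0, 0)  len=0.3718
  (v6,v7,v2) [--+] → (-0.5117, 0, 0.975253)–(-0.5117, 0.371781, 0.811253)  len=0.4063
  (v7,v0,v8) [-+-] → (-0.5117, 0, 0)–(-0.5117, -0.371781, 0)  len=0.3718
  (v7,v8,v2) [--+] → (-0.5117, -0.371781, 0.811253)–(-0.5117, 0, 0.975253)  len=0.4063
  (v8,v0,v9) [-++] → (-0.5117, -0.371781, 0)–(-0.5117, -1.07419, 0)  len=0.7024
  (v8,v9,v2) [-++] → (-0.5117, -1.07419, 0)–(-0.5117, -0.371781, 0.811253)  len=1.0731

Chained into 1 loop(s):
  loop 1: 8 segments, perimeter = 5.1072
Total perimeter = 5.107


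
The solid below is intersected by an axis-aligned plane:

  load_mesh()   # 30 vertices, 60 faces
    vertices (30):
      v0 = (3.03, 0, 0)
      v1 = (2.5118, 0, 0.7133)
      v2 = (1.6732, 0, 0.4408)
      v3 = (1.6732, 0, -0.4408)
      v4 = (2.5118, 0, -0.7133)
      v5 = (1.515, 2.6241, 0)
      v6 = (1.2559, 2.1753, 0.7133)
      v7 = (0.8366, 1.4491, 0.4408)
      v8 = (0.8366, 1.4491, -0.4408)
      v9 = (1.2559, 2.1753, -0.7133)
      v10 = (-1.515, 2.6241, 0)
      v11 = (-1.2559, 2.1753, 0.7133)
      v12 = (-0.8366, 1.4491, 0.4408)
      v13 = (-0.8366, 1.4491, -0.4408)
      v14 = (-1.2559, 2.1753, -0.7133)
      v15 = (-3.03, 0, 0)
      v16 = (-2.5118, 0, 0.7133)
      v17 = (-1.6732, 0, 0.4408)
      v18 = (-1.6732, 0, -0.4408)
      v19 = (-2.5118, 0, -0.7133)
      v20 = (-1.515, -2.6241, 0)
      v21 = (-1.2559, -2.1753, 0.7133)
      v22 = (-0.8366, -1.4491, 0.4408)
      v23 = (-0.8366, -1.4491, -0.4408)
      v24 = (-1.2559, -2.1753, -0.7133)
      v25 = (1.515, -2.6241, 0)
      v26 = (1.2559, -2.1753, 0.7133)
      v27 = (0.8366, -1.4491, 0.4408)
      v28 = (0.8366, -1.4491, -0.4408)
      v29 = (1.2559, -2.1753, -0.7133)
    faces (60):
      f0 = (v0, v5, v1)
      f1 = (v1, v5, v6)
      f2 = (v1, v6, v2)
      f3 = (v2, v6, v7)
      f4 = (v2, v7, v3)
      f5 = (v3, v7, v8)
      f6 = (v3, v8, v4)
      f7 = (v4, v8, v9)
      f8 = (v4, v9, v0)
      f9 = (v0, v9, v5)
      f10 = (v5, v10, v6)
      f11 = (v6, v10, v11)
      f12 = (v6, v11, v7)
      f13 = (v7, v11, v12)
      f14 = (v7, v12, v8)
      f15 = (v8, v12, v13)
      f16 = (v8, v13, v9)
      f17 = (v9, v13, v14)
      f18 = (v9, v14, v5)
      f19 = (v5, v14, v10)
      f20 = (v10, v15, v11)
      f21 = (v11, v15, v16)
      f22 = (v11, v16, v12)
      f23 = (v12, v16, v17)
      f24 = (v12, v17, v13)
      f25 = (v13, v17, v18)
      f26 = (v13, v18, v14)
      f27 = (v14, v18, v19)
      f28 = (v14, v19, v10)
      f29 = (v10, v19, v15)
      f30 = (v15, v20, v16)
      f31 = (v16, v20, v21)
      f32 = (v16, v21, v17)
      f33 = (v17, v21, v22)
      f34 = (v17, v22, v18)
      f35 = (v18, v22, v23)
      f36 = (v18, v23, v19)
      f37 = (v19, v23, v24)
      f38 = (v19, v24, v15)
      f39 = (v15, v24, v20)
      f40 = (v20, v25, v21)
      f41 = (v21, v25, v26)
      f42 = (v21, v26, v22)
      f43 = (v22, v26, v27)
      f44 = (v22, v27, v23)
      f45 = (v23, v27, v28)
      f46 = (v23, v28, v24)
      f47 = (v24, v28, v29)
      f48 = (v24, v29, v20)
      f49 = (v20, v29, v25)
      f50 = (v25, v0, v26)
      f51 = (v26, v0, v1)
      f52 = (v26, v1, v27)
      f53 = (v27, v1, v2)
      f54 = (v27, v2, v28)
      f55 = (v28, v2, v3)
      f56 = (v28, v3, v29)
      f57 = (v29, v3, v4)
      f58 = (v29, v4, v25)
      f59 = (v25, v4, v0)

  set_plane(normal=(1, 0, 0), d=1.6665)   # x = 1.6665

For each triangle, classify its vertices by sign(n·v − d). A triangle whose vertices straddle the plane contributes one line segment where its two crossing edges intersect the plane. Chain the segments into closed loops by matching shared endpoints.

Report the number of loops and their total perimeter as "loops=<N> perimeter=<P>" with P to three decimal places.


Straddling triangles (20 of 60):
  (v0,v5,v1) [+-+] → (1.6665, 2.36169, 0)–(1.6665, 2.22527, 0.108412)  len=0.1742
  (v1,v5,v6) [+--] → (1.6665, 2.22527, 0.108412)–(1.6665, 1.46411, 0.7133)  len=0.9722
  (v1,v6,v2) [+-+] → (1.6665, 1.46411, 0.7133)–(1.6665, 0.0349257, 0.445175)  len=1.4541
  (v2,v6,v7) [+--] → (1.6665, 0.0349257, 0.445175)–(1.6665, 0.0116053, 0.4408)  len=0.0237
  (v2,v7,v3) [+-+] → (1.6665, 0.0116053, 0.4408)–(1.6665, 0.0116053, -0.43374)  len=0.8745
  (v3,v7,v8) [+--] → (1.6665, 0.0116053, -0.43374)–(1.6665, 0.0116053, -0.4408)  len=0.0071
  (v3,v8,v4) [+-+] → (1.6665, 0.0116053, -0.4408)–(1.6665, 0.731211, -0.575797)  len=0.7322
  (v4,v8,v9) [+--] → (1.6665, 0.731211, -0.575797)–(1.6665, 1.46411, -0.7133)  len=0.7457
  (v4,v9,v0) [+-+] → (1.6665, 1.46411, -0.7133)–(1.6665, 1.67185, -0.548213)  len=0.2653
  (v0,v9,v5) [+--] → (1.6665, 1.67185, -0.548213)–(1.6665, 2.36169, 0)  len=0.8811
  (v25,v0,v26) [-+-] → (1.6665, -2.36169, 0)–(1.6665, -1.67185, 0.548213)  len=0.8811
  (v26,v0,v1) [-++] → (1.6665, -1.67185, 0.548213)–(1.6665, -1.46411, 0.7133)  len=0.2653
  (v26,v1,v27) [-+-] → (1.6665, -1.46411, 0.7133)–(1.6665, -0.731211, 0.575797)  len=0.7457
  (v27,v1,v2) [-++] → (1.6665, -0.731211, 0.575797)–(1.6665, -0.0116053, 0.4408)  len=0.7322
  (v27,v2,v28) [-+-] → (1.6665, -0.0116053, 0.4408)–(1.6665, -0.0116053, 0.43374)  len=0.0071
  (v28,v2,v3) [-++] → (1.6665, -0.0116053, 0.43374)–(1.6665, -0.0116053, -0.4408)  len=0.8745
  (v28,v3,v29) [-+-] → (1.6665, -0.0116053, -0.4408)–(1.6665, -0.0349257, -0.445175)  len=0.0237
  (v29,v3,v4) [-++] → (1.6665, -0.0349257, -0.445175)–(1.6665, -1.46411, -0.7133)  len=1.4541
  (v29,v4,v25) [-+-] → (1.6665, -1.46411, -0.7133)–(1.6665, -2.22527, -0.108412)  len=0.9722
  (v25,v4,v0) [-++] → (1.6665, -2.22527, -0.108412)–(1.6665, -2.36169, 0)  len=0.1742

Chained into 2 loop(s):
  loop 1: 10 segments, perimeter = 6.1303
  loop 2: 10 segments, perimeter = 6.1303
Total perimeter = 12.261

loops=2 perimeter=12.261


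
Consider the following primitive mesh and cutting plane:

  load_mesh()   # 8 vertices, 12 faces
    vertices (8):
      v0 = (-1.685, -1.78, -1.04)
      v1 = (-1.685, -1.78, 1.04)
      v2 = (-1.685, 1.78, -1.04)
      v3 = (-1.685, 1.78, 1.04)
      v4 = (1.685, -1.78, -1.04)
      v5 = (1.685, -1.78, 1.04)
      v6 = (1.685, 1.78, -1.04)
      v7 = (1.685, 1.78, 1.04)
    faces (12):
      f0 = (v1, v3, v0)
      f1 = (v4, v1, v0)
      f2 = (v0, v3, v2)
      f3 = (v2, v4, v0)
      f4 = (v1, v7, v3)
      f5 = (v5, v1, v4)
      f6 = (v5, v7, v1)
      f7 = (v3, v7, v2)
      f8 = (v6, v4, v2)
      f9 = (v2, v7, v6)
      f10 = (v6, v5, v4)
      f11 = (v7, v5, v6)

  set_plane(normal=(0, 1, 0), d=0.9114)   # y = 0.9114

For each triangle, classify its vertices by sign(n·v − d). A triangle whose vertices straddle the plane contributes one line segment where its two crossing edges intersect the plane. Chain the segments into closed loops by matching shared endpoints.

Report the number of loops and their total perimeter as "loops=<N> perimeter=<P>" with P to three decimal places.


loops=1 perimeter=10.900

Straddling triangles (8 of 12):
  (v1,v3,v0) [-+-] → (-1.685, 0.9114, 1.04)–(-1.685, 0.9114, 0.532503)  len=0.5075
  (v0,v3,v2) [-++] → (-1.685, 0.9114, 0.532503)–(-1.685, 0.9114, -1.04)  len=1.5725
  (v2,v4,v0) [+--] → (-0.862758, 0.9114, -1.04)–(-1.685, 0.9114, -1.04)  len=0.8222
  (v1,v7,v3) [-++] → (0.862758, 0.9114, 1.04)–(-1.685, 0.9114, 1.04)  len=2.5478
  (v5,v7,v1) [-+-] → (1.685, 0.9114, 1.04)–(0.862758, 0.9114, 1.04)  len=0.8222
  (v6,v4,v2) [+-+] → (1.685, 0.9114, -1.04)–(-0.862758, 0.9114, -1.04)  len=2.5478
  (v6,v5,v4) [+--] → (1.685, 0.9114, -0.532503)–(1.685, 0.9114, -1.04)  len=0.5075
  (v7,v5,v6) [+-+] → (1.685, 0.9114, 1.04)–(1.685, 0.9114, -0.532503)  len=1.5725

Chained into 1 loop(s):
  loop 1: 8 segments, perimeter = 10.9000
Total perimeter = 10.900


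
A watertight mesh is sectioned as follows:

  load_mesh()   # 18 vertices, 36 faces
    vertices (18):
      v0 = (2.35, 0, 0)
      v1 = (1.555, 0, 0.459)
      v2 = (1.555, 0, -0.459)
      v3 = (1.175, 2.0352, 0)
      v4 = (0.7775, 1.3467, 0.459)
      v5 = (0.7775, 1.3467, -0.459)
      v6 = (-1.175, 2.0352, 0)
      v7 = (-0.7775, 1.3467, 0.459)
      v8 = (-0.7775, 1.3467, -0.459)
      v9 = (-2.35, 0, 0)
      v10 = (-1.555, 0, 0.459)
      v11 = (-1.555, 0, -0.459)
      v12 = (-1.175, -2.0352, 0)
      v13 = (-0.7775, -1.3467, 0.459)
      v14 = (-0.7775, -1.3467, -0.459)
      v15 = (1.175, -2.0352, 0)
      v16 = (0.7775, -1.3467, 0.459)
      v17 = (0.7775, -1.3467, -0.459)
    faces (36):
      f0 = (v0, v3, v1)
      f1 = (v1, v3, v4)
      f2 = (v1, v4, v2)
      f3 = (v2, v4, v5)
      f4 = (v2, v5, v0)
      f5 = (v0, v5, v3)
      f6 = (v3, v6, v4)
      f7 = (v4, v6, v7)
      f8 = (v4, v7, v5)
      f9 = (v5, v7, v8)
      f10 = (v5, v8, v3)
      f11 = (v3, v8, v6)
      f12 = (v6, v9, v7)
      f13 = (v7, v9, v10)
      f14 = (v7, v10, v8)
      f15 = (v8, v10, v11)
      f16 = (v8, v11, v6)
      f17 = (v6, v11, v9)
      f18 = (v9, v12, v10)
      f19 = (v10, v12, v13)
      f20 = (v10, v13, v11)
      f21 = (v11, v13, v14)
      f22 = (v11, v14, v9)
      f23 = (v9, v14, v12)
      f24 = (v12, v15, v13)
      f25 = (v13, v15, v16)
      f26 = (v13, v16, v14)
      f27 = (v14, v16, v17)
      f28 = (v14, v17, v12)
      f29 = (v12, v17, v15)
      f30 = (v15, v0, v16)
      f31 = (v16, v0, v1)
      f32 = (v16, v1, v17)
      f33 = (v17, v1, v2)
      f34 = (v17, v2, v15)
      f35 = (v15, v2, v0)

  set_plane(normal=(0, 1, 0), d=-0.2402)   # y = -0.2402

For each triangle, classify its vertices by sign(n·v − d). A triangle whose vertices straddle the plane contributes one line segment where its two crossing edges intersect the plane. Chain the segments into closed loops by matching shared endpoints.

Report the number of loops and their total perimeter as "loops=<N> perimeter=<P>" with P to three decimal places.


Straddling triangles (12 of 36):
  (v9,v12,v10) [+-+] → (-2.21132, -0.2402, 0)–(-1.51015, -0.2402, 0.404828)  len=0.8096
  (v10,v12,v13) [+--] → (-1.51015, -0.2402, 0.404828)–(-1.41632, -0.2402, 0.459)  len=0.1083
  (v10,v13,v11) [+-+] → (-1.41632, -0.2402, 0.459)–(-1.41632, -0.2402, -0.295264)  len=0.7543
  (v11,v13,v14) [+--] → (-1.41632, -0.2402, -0.295264)–(-1.41632, -0.2402, -0.459)  len=0.1637
  (v11,v14,v9) [+-+] → (-1.41632, -0.2402, -0.459)–(-2.06953, -0.2402, -0.0818681)  len=0.7543
  (v9,v14,v12) [+--] → (-2.06953, -0.2402, -0.0818681)–(-2.21132, -0.2402, 0)  len=0.1637
  (v15,v0,v16) [-+-] → (2.21132, -0.2402, 0)–(2.06953, -0.2402, 0.0818681)  len=0.1637
  (v16,v0,v1) [-++] → (2.06953, -0.2402, 0.0818681)–(1.41632, -0.2402, 0.459)  len=0.7543
  (v16,v1,v17) [-+-] → (1.41632, -0.2402, 0.459)–(1.41632, -0.2402, 0.295264)  len=0.1637
  (v17,v1,v2) [-++] → (1.41632, -0.2402, 0.295264)–(1.41632, -0.2402, -0.459)  len=0.7543
  (v17,v2,v15) [-+-] → (1.41632, -0.2402, -0.459)–(1.51015, -0.2402, -0.404828)  len=0.1083
  (v15,v2,v0) [-++] → (1.51015, -0.2402, -0.404828)–(2.21132, -0.2402, 0)  len=0.8096

Chained into 2 loop(s):
  loop 1: 6 segments, perimeter = 2.7540
  loop 2: 6 segments, perimeter = 2.7540
Total perimeter = 5.508

loops=2 perimeter=5.508


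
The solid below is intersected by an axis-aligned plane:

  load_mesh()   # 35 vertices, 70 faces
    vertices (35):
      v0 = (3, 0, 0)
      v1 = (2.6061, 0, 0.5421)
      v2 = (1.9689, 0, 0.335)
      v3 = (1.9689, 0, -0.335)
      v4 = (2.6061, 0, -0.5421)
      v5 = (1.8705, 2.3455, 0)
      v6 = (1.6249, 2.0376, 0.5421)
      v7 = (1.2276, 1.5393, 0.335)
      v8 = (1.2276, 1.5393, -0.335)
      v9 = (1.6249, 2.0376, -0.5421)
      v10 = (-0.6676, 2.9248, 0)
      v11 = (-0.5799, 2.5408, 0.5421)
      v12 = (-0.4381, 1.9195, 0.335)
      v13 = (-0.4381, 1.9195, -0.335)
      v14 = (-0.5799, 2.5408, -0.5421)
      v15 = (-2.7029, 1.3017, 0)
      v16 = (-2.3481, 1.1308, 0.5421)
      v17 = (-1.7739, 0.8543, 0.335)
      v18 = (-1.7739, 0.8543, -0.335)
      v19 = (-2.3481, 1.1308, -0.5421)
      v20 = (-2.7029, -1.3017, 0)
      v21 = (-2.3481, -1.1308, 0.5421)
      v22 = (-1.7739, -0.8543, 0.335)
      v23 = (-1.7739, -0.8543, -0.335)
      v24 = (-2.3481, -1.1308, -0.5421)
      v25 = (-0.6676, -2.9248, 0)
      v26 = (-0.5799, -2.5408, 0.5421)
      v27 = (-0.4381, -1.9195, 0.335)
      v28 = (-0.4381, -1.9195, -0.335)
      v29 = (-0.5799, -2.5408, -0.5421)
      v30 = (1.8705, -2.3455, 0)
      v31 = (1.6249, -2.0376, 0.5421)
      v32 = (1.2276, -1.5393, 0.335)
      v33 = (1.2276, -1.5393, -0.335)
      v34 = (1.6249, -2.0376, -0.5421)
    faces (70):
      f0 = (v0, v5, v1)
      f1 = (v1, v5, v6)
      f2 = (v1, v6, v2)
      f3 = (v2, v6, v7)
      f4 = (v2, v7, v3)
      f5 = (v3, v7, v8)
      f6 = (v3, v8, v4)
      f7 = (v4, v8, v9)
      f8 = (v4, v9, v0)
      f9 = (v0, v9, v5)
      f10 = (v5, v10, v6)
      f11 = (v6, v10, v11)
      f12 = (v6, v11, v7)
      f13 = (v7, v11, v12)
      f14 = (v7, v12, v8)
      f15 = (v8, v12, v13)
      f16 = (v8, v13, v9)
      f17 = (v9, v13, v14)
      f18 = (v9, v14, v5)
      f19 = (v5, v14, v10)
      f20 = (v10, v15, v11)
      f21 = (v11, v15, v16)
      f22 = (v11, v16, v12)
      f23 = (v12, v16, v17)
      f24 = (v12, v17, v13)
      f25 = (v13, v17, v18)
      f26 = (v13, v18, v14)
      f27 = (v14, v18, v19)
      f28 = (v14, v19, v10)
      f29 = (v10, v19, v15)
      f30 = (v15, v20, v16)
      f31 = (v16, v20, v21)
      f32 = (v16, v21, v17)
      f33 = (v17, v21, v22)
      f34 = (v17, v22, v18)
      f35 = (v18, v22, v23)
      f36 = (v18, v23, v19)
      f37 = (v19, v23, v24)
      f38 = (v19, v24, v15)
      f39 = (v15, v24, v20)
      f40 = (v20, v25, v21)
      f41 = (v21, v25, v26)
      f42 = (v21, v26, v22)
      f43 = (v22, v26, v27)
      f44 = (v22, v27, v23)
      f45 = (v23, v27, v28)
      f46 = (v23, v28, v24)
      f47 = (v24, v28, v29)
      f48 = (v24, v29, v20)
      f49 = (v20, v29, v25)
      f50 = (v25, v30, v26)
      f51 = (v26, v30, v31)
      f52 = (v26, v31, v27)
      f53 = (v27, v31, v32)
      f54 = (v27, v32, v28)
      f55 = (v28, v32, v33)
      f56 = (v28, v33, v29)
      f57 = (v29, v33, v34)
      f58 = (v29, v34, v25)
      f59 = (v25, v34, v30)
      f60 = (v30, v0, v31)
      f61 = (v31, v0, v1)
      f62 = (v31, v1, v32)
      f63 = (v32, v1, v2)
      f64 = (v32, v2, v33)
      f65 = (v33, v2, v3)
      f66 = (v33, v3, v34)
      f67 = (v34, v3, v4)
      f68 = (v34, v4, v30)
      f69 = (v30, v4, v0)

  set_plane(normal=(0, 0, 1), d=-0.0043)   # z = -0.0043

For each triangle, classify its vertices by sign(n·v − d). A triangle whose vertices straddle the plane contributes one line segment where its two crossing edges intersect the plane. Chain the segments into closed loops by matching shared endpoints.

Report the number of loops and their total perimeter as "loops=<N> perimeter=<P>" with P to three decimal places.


Straddling triangles (28 of 70):
  (v2,v7,v3) [++-] → (1.60301, 0.759771, -0.0043)–(1.9689, 0, -0.0043)  len=0.8433
  (v3,v7,v8) [-+-] → (1.60301, 0.759771, -0.0043)–(1.2276, 1.5393, -0.0043)  len=0.8652
  (v4,v9,v0) [--+] → (2.98909, 0.0161625, -0.0043)–(2.99688, 0, -0.0043)  len=0.0179
  (v0,v9,v5) [+-+] → (2.98909, 0.0161625, -0.0043)–(1.86855, 2.34306, -0.0043)  len=2.5826
  (v7,v12,v8) [++-] → (0.40544, 1.72696, -0.0043)–(1.2276, 1.5393, -0.0043)  len=0.8433
  (v8,v12,v13) [-+-] → (0.40544, 1.72696, -0.0043)–(-0.4381, 1.9195, -0.0043)  len=0.8652
  (v9,v14,v5) [--+] → (1.85106, 2.34705, -0.0043)–(1.86855, 2.34306, -0.0043)  len=0.0179
  (v5,v14,v10) [+-+] → (1.85106, 2.34705, -0.0043)–(-0.666904, 2.92175, -0.0043)  len=2.5827
  (v12,v17,v13) [++-] → (-1.09743, 1.39374, -0.0043)–(-0.4381, 1.9195, -0.0043)  len=0.8433
  (v13,v17,v18) [-+-] → (-1.09743, 1.39374, -0.0043)–(-1.7739, 0.8543, -0.0043)  len=0.8652
  (v14,v19,v10) [--+] → (-0.68093, 2.91057, -0.0043)–(-0.666904, 2.92175, -0.0043)  len=0.0179
  (v10,v19,v15) [+-+] → (-0.68093, 2.91057, -0.0043)–(-2.70009, 1.30034, -0.0043)  len=2.5826
  (v17,v22,v18) [++-] → (-1.7739, 0.0109656, -0.0043)–(-1.7739, 0.8543, -0.0043)  len=0.8433
  (v18,v22,v23) [-+-] → (-1.7739, 0.0109656, -0.0043)–(-1.7739, -0.8543, -0.0043)  len=0.8653
  (v19,v24,v15) [--+] → (-2.70009, 1.28241, -0.0043)–(-2.70009, 1.30034, -0.0043)  len=0.0179
  (v15,v24,v20) [+-+] → (-2.70009, 1.28241, -0.0043)–(-2.70009, -1.30034, -0.0043)  len=2.5827
  (v22,v27,v23) [++-] → (-1.11457, -1.38006, -0.0043)–(-1.7739, -0.8543, -0.0043)  len=0.8433
  (v23,v27,v28) [-+-] → (-1.11457, -1.38006, -0.0043)–(-0.4381, -1.9195, -0.0043)  len=0.8652
  (v24,v29,v20) [--+] → (-2.68606, -1.31153, -0.0043)–(-2.70009, -1.30034, -0.0043)  len=0.0179
  (v20,v29,v25) [+-+] → (-2.68606, -1.31153, -0.0043)–(-0.666904, -2.92175, -0.0043)  len=2.5826
  (v27,v32,v28) [++-] → (0.38406, -1.73184, -0.0043)–(-0.4381, -1.9195, -0.0043)  len=0.8433
  (v28,v32,v33) [-+-] → (0.38406, -1.73184, -0.0043)–(1.2276, -1.5393, -0.0043)  len=0.8652
  (v29,v34,v25) [--+] → (-0.649416, -2.91776, -0.0043)–(-0.666904, -2.92175, -0.0043)  len=0.0179
  (v25,v34,v30) [+-+] → (-0.649416, -2.91776, -0.0043)–(1.86855, -2.34306, -0.0043)  len=2.5827
  (v32,v2,v33) [++-] → (1.59349, -0.779529, -0.0043)–(1.2276, -1.5393, -0.0043)  len=0.8433
  (v33,v2,v3) [-+-] → (1.59349, -0.779529, -0.0043)–(1.9689, 0, -0.0043)  len=0.8652
  (v34,v4,v30) [--+] → (1.87633, -2.3269, -0.0043)–(1.86855, -2.34306, -0.0043)  len=0.0179
  (v30,v4,v0) [+-+] → (1.87633, -2.3269, -0.0043)–(2.99688, 0, -0.0043)  len=2.5826

Chained into 2 loop(s):
  loop 1: 14 segments, perimeter = 11.9597
  loop 2: 14 segments, perimeter = 18.2042
Total perimeter = 30.164

loops=2 perimeter=30.164


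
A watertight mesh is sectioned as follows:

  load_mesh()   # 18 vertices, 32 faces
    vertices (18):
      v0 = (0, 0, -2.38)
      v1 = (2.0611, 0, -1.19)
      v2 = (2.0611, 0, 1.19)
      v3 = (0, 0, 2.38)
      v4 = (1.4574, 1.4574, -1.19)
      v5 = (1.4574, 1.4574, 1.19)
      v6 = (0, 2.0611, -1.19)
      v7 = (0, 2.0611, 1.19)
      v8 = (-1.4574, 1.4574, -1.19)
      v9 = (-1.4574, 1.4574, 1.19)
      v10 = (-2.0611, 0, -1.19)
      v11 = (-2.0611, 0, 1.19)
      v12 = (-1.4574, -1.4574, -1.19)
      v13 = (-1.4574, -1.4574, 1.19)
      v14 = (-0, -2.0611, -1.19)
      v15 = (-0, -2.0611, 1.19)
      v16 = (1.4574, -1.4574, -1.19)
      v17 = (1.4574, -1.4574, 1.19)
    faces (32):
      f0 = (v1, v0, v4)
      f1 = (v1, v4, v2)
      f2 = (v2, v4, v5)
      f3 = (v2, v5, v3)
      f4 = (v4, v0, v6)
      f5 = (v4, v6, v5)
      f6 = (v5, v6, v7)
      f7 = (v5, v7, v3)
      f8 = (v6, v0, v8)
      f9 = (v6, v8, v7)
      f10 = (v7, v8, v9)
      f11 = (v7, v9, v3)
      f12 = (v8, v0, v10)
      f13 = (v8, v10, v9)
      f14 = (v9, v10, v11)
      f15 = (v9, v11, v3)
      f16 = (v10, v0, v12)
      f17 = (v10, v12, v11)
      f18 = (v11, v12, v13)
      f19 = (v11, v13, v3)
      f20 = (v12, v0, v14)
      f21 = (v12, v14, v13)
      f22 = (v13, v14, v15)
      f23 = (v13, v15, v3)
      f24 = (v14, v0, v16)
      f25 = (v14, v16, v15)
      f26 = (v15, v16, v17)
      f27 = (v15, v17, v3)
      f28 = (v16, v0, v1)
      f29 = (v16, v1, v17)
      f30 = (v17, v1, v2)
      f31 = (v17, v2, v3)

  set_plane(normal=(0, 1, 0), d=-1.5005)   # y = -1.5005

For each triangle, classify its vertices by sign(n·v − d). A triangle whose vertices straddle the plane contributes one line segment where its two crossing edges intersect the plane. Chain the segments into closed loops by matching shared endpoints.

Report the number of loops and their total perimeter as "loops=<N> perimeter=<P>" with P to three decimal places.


loops=1 perimeter=10.326

Straddling triangles (8 of 32):
  (v12,v0,v14) [++-] → (0, -1.5005, -1.51367)–(-1.35335, -1.5005, -1.19)  len=1.3915
  (v12,v14,v13) [+-+] → (-1.35335, -1.5005, -1.19)–(-1.35335, -1.5005, 1.02008)  len=2.2101
  (v13,v14,v15) [+--] → (-1.35335, -1.5005, 1.02008)–(-1.35335, -1.5005, 1.19)  len=0.1699
  (v13,v15,v3) [+-+] → (-1.35335, -1.5005, 1.19)–(0, -1.5005, 1.51367)  len=1.3915
  (v14,v0,v16) [-++] → (0, -1.5005, -1.51367)–(1.35335, -1.5005, -1.19)  len=1.3915
  (v14,v16,v15) [-+-] → (1.35335, -1.5005, -1.19)–(1.35335, -1.5005, -1.02008)  len=0.1699
  (v15,v16,v17) [-++] → (1.35335, -1.5005, -1.02008)–(1.35335, -1.5005, 1.19)  len=2.2101
  (v15,v17,v3) [-++] → (1.35335, -1.5005, 1.19)–(0, -1.5005, 1.51367)  len=1.3915

Chained into 1 loop(s):
  loop 1: 8 segments, perimeter = 10.3261
Total perimeter = 10.326


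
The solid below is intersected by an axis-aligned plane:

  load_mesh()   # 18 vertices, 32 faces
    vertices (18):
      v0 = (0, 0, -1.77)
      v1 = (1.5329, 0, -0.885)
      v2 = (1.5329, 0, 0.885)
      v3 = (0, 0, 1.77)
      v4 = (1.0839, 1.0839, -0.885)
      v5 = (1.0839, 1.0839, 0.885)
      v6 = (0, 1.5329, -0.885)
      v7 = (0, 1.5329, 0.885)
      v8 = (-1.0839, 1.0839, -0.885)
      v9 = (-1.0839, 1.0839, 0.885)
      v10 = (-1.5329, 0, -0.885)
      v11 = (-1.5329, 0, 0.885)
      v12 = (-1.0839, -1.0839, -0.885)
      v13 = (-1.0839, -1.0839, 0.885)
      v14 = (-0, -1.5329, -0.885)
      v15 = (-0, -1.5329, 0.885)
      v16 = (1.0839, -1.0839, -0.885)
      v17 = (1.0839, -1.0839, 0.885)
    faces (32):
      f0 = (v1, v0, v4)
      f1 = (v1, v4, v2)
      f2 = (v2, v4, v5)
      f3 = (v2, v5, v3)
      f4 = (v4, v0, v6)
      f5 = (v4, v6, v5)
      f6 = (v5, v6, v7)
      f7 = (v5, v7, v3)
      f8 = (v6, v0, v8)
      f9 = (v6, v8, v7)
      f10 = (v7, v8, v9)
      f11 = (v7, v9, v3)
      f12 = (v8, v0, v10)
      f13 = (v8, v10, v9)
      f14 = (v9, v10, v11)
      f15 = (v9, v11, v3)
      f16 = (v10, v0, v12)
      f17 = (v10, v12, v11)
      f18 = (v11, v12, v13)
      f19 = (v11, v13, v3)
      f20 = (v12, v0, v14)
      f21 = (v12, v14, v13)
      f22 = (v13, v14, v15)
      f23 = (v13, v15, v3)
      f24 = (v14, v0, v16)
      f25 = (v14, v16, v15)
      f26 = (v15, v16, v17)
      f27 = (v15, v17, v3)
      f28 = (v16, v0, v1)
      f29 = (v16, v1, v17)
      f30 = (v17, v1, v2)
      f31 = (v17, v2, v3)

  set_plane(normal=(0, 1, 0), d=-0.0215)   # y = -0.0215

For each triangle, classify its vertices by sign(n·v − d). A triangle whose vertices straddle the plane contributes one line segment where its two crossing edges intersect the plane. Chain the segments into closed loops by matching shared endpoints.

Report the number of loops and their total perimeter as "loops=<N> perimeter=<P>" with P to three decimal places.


Straddling triangles (12 of 32):
  (v10,v0,v12) [++-] → (-0.0215, -0.0215, -1.75245)–(-1.52399, -0.0215, -0.885)  len=1.7349
  (v10,v12,v11) [+-+] → (-1.52399, -0.0215, -0.885)–(-1.52399, -0.0215, 0.849891)  len=1.7349
  (v11,v12,v13) [+--] → (-1.52399, -0.0215, 0.849891)–(-1.52399, -0.0215, 0.885)  len=0.0351
  (v11,v13,v3) [+-+] → (-1.52399, -0.0215, 0.885)–(-0.0215, -0.0215, 1.75245)  len=1.7349
  (v12,v0,v14) [-+-] → (-0.0215, -0.0215, -1.75245)–(0, -0.0215, -1.75759)  len=0.0221
  (v13,v15,v3) [--+] → (0, -0.0215, 1.75759)–(-0.0215, -0.0215, 1.75245)  len=0.0221
  (v14,v0,v16) [-+-] → (0, -0.0215, -1.75759)–(0.0215, -0.0215, -1.75245)  len=0.0221
  (v15,v17,v3) [--+] → (0.0215, -0.0215, 1.75245)–(0, -0.0215, 1.75759)  len=0.0221
  (v16,v0,v1) [-++] → (0.0215, -0.0215, -1.75245)–(1.52399, -0.0215, -0.885)  len=1.7349
  (v16,v1,v17) [-+-] → (1.52399, -0.0215, -0.885)–(1.52399, -0.0215, -0.849891)  len=0.0351
  (v17,v1,v2) [-++] → (1.52399, -0.0215, -0.849891)–(1.52399, -0.0215, 0.885)  len=1.7349
  (v17,v2,v3) [-++] → (1.52399, -0.0215, 0.885)–(0.0215, -0.0215, 1.75245)  len=1.7349

Chained into 1 loop(s):
  loop 1: 12 segments, perimeter = 10.5681
Total perimeter = 10.568

loops=1 perimeter=10.568


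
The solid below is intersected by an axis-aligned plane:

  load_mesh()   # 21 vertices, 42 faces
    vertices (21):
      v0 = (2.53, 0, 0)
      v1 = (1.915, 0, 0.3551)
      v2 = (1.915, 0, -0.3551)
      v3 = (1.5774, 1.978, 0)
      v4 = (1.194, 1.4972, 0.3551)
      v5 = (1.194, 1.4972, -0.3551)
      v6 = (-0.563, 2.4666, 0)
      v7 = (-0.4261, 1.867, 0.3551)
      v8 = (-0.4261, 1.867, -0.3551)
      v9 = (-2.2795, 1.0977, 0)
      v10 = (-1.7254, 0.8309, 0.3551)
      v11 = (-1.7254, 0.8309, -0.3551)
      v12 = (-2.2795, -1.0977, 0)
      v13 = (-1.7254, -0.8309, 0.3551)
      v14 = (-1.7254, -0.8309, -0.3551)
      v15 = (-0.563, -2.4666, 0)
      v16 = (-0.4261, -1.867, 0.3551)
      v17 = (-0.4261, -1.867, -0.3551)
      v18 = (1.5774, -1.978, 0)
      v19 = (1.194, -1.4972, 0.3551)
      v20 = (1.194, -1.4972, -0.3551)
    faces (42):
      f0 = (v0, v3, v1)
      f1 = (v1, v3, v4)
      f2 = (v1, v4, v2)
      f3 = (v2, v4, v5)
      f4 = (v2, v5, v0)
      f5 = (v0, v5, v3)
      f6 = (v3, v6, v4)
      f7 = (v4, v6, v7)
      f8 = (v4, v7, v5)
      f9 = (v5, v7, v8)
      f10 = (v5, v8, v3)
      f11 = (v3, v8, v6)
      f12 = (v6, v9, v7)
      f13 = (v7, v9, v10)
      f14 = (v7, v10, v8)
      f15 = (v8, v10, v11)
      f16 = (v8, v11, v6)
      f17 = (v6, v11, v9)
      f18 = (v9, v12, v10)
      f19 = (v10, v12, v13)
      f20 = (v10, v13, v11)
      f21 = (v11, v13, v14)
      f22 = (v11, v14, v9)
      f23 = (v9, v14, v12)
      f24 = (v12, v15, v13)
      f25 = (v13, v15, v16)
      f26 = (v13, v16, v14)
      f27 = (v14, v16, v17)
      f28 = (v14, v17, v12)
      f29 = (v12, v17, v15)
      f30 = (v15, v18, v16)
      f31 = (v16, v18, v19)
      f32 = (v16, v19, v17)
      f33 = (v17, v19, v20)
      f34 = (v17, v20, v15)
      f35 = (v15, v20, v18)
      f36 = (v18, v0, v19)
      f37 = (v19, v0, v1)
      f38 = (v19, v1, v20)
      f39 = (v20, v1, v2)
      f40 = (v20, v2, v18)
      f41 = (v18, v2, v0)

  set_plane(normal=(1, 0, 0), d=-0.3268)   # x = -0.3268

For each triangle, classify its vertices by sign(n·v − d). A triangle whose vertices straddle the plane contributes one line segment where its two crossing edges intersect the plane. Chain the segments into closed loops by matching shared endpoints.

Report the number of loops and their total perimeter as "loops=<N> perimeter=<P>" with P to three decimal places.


Straddling triangles (12 of 42):
  (v3,v6,v4) [+-+] → (-0.3268, 2.41268, 0)–(-0.3268, 2.33628, 0.0477374)  len=0.0901
  (v4,v6,v7) [+--] → (-0.3268, 2.33628, 0.0477374)–(-0.3268, 1.84433, 0.3551)  len=0.5801
  (v4,v7,v5) [+-+] → (-0.3268, 1.84433, 0.3551)–(-0.3268, 1.84433, 0.31157)  len=0.0435
  (v5,v7,v8) [+--] → (-0.3268, 1.84433, 0.31157)–(-0.3268, 1.84433, -0.3551)  len=0.6667
  (v5,v8,v3) [+-+] → (-0.3268, 1.84433, -0.3551)–(-0.3268, 1.8725, -0.3375)  len=0.0332
  (v3,v8,v6) [+--] → (-0.3268, 1.8725, -0.3375)–(-0.3268, 2.41268, 0)  len=0.6369
  (v15,v18,v16) [-+-] → (-0.3268, -2.41268, 0)–(-0.3268, -1.8725, 0.3375)  len=0.6369
  (v16,v18,v19) [-++] → (-0.3268, -1.8725, 0.3375)–(-0.3268, -1.84433, 0.3551)  len=0.0332
  (v16,v19,v17) [-+-] → (-0.3268, -1.84433, 0.3551)–(-0.3268, -1.84433, -0.31157)  len=0.6667
  (v17,v19,v20) [-++] → (-0.3268, -1.84433, -0.31157)–(-0.3268, -1.84433, -0.3551)  len=0.0435
  (v17,v20,v15) [-+-] → (-0.3268, -1.84433, -0.3551)–(-0.3268, -2.33628, -0.0477374)  len=0.5801
  (v15,v20,v18) [-++] → (-0.3268, -2.33628, -0.0477374)–(-0.3268, -2.41268, 0)  len=0.0901

Chained into 2 loop(s):
  loop 1: 6 segments, perimeter = 2.0505
  loop 2: 6 segments, perimeter = 2.0505
Total perimeter = 4.101

loops=2 perimeter=4.101


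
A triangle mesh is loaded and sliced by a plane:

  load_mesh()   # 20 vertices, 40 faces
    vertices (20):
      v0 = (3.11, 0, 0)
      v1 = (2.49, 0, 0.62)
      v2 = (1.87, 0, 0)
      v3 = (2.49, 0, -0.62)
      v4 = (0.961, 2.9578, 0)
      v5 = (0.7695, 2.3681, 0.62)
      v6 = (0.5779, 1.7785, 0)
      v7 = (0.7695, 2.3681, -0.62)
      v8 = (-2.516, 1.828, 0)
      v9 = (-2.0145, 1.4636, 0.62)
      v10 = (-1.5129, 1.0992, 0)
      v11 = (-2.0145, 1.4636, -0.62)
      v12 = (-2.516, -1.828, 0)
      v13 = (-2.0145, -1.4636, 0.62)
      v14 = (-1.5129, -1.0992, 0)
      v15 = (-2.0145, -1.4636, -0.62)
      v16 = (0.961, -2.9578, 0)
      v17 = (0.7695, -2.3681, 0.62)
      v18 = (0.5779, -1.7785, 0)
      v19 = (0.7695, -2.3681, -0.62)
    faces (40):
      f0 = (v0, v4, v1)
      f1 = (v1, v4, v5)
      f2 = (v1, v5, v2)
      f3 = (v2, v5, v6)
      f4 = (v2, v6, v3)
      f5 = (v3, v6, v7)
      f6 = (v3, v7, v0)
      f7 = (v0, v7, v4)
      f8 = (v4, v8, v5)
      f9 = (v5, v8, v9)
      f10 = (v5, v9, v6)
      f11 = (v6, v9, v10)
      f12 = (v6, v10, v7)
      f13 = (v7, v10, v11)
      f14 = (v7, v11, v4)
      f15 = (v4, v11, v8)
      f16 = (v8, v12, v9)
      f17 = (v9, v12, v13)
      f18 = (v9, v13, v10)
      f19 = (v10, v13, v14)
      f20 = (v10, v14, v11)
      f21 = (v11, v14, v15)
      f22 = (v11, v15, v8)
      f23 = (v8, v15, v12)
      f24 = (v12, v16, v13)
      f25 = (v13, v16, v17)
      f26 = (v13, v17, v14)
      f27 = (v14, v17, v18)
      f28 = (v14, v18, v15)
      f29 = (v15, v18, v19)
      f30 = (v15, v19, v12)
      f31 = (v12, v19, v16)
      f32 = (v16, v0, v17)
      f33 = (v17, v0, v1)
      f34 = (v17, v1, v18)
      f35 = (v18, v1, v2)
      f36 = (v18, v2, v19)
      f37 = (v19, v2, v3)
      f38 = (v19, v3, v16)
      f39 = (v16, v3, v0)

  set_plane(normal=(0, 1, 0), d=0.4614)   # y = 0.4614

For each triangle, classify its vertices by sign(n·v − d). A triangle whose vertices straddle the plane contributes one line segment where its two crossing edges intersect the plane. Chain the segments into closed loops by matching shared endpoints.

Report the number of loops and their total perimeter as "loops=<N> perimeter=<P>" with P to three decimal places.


loops=2 perimeter=6.697

Straddling triangles (16 of 40):
  (v0,v4,v1) [-+-] → (2.77477, 0.4614, 0)–(2.25148, 0.4614, 0.523284)  len=0.7400
  (v1,v4,v5) [-++] → (2.25148, 0.4614, 0.523284)–(2.15478, 0.4614, 0.62)  len=0.1368
  (v1,v5,v2) [-+-] → (2.15478, 0.4614, 0.62)–(1.65558, 0.4614, 0.120801)  len=0.7060
  (v2,v5,v6) [-++] → (1.65558, 0.4614, 0.120801)–(1.53479, 0.4614, 0)  len=0.1708
  (v2,v6,v3) [-+-] → (1.53479, 0.4614, 0)–(1.99394, 0.4614, -0.459152)  len=0.6493
  (v3,v6,v7) [-++] → (1.99394, 0.4614, -0.459152)–(2.15478, 0.4614, -0.62)  len=0.2275
  (v3,v7,v0) [-+-] → (2.15478, 0.4614, -0.62)–(2.65398, 0.4614, -0.120801)  len=0.7060
  (v0,v7,v4) [-++] → (2.65398, 0.4614, -0.120801)–(2.77477, 0.4614, 0)  len=0.1708
  (v8,v12,v9) [+-+] → (-2.516, 0.4614, 0)–(-2.16719, 0.4614, 0.431227)  len=0.5546
  (v9,v12,v13) [+--] → (-2.16719, 0.4614, 0.431227)–(-2.0145, 0.4614, 0.62)  len=0.2428
  (v9,v13,v10) [+-+] → (-2.0145, 0.4614, 0.62)–(-1.63773, 0.4614, 0.154298)  len=0.5990
  (v10,v13,v14) [+--] → (-1.63773, 0.4614, 0.154298)–(-1.5129, 0.4614, 0)  len=0.1985
  (v10,v14,v11) [+-+] → (-1.5129, 0.4614, 0)–(-1.81835, 0.4614, -0.377545)  len=0.4856
  (v11,v14,v15) [+--] → (-1.81835, 0.4614, -0.377545)–(-2.0145, 0.4614, -0.62)  len=0.3119
  (v11,v15,v8) [+-+] → (-2.0145, 0.4614, -0.62)–(-2.30779, 0.4614, -0.25741)  len=0.4664
  (v8,v15,v12) [+--] → (-2.30779, 0.4614, -0.25741)–(-2.516, 0.4614, 0)  len=0.3311

Chained into 2 loop(s):
  loop 1: 8 segments, perimeter = 3.5072
  loop 2: 8 segments, perimeter = 3.1899
Total perimeter = 6.697


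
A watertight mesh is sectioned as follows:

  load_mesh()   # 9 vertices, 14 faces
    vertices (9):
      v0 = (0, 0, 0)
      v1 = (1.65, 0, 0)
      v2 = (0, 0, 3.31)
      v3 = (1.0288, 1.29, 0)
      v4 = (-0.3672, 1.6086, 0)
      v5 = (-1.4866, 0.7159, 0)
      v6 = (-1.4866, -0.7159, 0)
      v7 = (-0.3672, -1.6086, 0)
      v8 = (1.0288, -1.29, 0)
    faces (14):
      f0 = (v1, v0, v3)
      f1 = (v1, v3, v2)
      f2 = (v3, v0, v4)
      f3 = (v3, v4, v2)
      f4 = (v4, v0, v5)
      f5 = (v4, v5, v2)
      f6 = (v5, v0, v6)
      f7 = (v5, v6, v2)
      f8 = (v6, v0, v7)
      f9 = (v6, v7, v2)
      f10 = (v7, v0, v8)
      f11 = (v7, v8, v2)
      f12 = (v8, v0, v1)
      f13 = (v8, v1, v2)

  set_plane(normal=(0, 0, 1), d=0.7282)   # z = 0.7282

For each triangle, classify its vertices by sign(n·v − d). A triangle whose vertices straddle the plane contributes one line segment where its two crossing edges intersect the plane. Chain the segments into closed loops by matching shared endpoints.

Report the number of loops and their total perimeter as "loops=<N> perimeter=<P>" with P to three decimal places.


loops=1 perimeter=7.818

Straddling triangles (7 of 14):
  (v1,v3,v2) [--+] → (0.802464, 1.0062, 0.7282)–(1.287, 0, 0.7282)  len=1.1168
  (v3,v4,v2) [--+] → (-0.286416, 1.25471, 0.7282)–(0.802464, 1.0062, 0.7282)  len=1.1169
  (v4,v5,v2) [--+] → (-1.15955, 0.558402, 0.7282)–(-0.286416, 1.25471, 0.7282)  len=1.1168
  (v5,v6,v2) [--+] → (-1.15955, -0.558402, 0.7282)–(-1.15955, 0.558402, 0.7282)  len=1.1168
  (v6,v7,v2) [--+] → (-0.286416, -1.25471, 0.7282)–(-1.15955, -0.558402, 0.7282)  len=1.1168
  (v7,v8,v2) [--+] → (0.802464, -1.0062, 0.7282)–(-0.286416, -1.25471, 0.7282)  len=1.1169
  (v8,v1,v2) [--+] → (1.287, 0, 0.7282)–(0.802464, -1.0062, 0.7282)  len=1.1168

Chained into 1 loop(s):
  loop 1: 7 segments, perimeter = 7.8177
Total perimeter = 7.818


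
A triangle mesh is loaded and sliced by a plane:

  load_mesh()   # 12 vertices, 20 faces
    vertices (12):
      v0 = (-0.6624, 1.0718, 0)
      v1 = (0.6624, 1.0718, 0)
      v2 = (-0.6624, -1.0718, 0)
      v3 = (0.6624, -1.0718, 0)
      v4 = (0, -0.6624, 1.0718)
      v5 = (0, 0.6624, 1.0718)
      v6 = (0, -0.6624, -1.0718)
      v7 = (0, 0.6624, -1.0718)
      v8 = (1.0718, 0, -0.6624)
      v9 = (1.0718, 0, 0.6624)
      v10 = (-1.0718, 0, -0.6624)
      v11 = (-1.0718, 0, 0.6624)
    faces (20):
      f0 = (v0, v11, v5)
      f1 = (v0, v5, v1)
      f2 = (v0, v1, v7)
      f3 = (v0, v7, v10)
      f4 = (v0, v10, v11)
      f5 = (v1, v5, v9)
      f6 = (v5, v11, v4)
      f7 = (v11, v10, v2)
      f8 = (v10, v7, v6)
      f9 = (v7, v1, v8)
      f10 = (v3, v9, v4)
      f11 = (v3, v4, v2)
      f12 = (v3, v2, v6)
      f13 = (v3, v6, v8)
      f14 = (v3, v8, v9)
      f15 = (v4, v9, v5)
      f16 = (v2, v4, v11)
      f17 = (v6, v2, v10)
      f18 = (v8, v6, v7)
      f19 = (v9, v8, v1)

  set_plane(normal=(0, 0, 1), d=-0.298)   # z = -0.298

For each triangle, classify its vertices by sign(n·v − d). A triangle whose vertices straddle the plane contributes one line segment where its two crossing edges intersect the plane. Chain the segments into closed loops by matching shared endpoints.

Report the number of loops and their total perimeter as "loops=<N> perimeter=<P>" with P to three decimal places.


loops=1 perimeter=6.521

Straddling triangles (10 of 20):
  (v0,v1,v7) [++-] → (0.478228, 0.957972, -0.298)–(-0.478228, 0.957972, -0.298)  len=0.9565
  (v0,v7,v10) [+--] → (-0.478228, 0.957972, -0.298)–(-0.846581, 0.589619, -0.298)  len=0.5209
  (v0,v10,v11) [+-+] → (-0.846581, 0.589619, -0.298)–(-1.0718, 0, -0.298)  len=0.6312
  (v11,v10,v2) [+-+] → (-1.0718, 0, -0.298)–(-0.846581, -0.589619, -0.298)  len=0.6312
  (v7,v1,v8) [-+-] → (0.478228, 0.957972, -0.298)–(0.846581, 0.589619, -0.298)  len=0.5209
  (v3,v2,v6) [++-] → (-0.478228, -0.957972, -0.298)–(0.478228, -0.957972, -0.298)  len=0.9565
  (v3,v6,v8) [+--] → (0.478228, -0.957972, -0.298)–(0.846581, -0.589619, -0.298)  len=0.5209
  (v3,v8,v9) [+-+] → (0.846581, -0.589619, -0.298)–(1.0718, 0, -0.298)  len=0.6312
  (v6,v2,v10) [-+-] → (-0.478228, -0.957972, -0.298)–(-0.846581, -0.589619, -0.298)  len=0.5209
  (v9,v8,v1) [+-+] → (1.0718, 0, -0.298)–(0.846581, 0.589619, -0.298)  len=0.6312

Chained into 1 loop(s):
  loop 1: 10 segments, perimeter = 6.5213
Total perimeter = 6.521


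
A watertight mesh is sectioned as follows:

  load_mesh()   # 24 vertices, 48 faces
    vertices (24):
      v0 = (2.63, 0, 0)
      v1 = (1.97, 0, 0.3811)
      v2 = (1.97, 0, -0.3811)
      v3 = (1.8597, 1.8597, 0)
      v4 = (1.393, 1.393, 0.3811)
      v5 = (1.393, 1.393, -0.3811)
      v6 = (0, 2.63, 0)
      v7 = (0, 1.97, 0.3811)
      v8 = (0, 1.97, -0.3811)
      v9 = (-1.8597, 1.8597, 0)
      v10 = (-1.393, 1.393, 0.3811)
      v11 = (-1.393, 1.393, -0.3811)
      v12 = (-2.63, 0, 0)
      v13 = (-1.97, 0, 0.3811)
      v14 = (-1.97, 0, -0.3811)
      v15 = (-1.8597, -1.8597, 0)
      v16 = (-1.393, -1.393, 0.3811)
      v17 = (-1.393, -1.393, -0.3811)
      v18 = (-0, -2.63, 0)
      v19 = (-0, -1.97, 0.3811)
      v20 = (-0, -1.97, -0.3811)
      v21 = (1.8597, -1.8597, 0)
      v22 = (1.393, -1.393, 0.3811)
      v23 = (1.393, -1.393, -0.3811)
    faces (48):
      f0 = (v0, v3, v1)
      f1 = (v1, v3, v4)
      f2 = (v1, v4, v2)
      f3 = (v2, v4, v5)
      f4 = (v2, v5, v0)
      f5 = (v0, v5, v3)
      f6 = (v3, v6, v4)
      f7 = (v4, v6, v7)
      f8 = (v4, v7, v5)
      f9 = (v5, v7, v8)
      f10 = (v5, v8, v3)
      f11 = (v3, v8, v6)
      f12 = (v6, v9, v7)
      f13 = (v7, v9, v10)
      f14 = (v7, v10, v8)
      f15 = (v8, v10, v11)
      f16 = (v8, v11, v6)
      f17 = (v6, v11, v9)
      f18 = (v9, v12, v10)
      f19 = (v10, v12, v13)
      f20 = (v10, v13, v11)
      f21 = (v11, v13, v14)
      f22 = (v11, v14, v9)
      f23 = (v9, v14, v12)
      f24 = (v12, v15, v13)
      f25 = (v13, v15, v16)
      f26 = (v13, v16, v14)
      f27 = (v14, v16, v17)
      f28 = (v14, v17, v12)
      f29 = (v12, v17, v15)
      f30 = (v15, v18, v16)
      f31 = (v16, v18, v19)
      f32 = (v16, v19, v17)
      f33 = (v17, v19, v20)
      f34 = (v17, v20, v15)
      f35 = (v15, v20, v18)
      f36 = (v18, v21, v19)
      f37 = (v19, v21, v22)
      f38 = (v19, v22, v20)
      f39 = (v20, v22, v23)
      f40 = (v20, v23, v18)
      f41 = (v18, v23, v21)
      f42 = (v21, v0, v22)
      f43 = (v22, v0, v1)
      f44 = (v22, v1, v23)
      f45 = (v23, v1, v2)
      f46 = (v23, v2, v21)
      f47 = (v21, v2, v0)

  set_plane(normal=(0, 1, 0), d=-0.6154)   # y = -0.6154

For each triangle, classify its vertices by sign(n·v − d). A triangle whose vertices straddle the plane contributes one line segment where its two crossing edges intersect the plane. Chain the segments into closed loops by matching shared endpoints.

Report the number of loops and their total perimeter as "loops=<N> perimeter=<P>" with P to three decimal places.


Straddling triangles (12 of 48):
  (v12,v15,v13) [+-+] → (-2.3751, -0.6154, 0)–(-1.9335, -0.6154, 0.254989)  len=0.5099
  (v13,v15,v16) [+--] → (-1.9335, -0.6154, 0.254989)–(-1.71509, -0.6154, 0.3811)  len=0.2522
  (v13,v16,v14) [+-+] → (-1.71509, -0.6154, 0.3811)–(-1.71509, -0.6154, -0.044375)  len=0.4255
  (v14,v16,v17) [+--] → (-1.71509, -0.6154, -0.044375)–(-1.71509, -0.6154, -0.3811)  len=0.3367
  (v14,v17,v12) [+-+] → (-1.71509, -0.6154, -0.3811)–(-2.08352, -0.6154, -0.168362)  len=0.4254
  (v12,v17,v15) [+--] → (-2.08352, -0.6154, -0.168362)–(-2.3751, -0.6154, 0)  len=0.3367
  (v21,v0,v22) [-+-] → (2.3751, -0.6154, 0)–(2.08352, -0.6154, 0.168362)  len=0.3367
  (v22,v0,v1) [-++] → (2.08352, -0.6154, 0.168362)–(1.71509, -0.6154, 0.3811)  len=0.4254
  (v22,v1,v23) [-+-] → (1.71509, -0.6154, 0.3811)–(1.71509, -0.6154, 0.044375)  len=0.3367
  (v23,v1,v2) [-++] → (1.71509, -0.6154, 0.044375)–(1.71509, -0.6154, -0.3811)  len=0.4255
  (v23,v2,v21) [-+-] → (1.71509, -0.6154, -0.3811)–(1.9335, -0.6154, -0.254989)  len=0.2522
  (v21,v2,v0) [-++] → (1.9335, -0.6154, -0.254989)–(2.3751, -0.6154, 0)  len=0.5099

Chained into 2 loop(s):
  loop 1: 6 segments, perimeter = 2.2865
  loop 2: 6 segments, perimeter = 2.2865
Total perimeter = 4.573

loops=2 perimeter=4.573
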